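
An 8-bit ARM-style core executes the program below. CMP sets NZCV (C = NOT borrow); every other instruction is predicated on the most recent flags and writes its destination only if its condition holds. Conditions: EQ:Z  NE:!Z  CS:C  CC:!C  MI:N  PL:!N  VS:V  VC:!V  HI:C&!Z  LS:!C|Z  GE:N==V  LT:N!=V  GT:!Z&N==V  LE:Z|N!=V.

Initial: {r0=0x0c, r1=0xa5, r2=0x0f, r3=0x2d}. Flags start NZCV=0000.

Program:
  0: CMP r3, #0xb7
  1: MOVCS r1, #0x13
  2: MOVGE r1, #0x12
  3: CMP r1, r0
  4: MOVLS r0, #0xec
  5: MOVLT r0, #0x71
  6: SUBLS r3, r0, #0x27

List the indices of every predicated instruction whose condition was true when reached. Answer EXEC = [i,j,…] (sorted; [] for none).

0: ✓ CMP  NZCV=0000
1: · MOVCS
2: ✓ MOVGE  r1←0x12
3: ✓ CMP  NZCV=0010
4: · MOVLS
5: · MOVLT
6: · SUBLS

EXEC = [2]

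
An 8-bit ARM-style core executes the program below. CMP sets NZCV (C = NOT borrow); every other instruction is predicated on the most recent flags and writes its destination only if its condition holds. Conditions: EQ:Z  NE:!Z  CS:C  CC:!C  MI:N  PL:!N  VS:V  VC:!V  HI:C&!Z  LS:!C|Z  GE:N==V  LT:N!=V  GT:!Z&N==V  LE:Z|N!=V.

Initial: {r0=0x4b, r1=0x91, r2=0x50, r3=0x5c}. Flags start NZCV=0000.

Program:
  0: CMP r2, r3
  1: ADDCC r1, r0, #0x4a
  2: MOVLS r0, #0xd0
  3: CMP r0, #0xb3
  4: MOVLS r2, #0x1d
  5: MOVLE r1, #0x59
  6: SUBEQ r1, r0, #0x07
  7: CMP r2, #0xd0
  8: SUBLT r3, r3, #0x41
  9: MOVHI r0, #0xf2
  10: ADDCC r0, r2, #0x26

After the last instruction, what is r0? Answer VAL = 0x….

[0] flags=1000 → (cmp)
[1] flags=1000 CC?T → r1=0x95
[2] flags=1000 LS?T → r0=0xd0
[3] flags=0010 → (cmp)
[4] flags=0010 LS?F → skip
[5] flags=0010 LE?F → skip
[6] flags=0010 EQ?F → skip
[7] flags=1001 → (cmp)
[8] flags=1001 LT?F → skip
[9] flags=1001 HI?F → skip
[10] flags=1001 CC?T → r0=0x76

VAL = 0x76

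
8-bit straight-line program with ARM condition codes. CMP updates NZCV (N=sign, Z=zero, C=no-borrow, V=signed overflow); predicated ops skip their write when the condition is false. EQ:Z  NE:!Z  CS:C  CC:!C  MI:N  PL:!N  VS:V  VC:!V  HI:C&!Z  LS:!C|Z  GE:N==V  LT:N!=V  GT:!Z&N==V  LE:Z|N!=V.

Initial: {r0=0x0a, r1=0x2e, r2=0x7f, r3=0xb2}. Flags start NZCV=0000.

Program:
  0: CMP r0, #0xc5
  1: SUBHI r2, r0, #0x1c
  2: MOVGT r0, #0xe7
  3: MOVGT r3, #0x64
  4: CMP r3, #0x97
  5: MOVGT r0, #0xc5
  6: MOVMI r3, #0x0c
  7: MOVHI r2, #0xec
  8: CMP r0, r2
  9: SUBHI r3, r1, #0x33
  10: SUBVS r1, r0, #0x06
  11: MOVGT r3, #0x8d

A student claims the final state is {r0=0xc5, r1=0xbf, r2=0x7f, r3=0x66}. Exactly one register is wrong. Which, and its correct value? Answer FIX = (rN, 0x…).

[0] flags=0000 → (cmp)
[1] flags=0000 HI?F → skip
[2] flags=0000 GT?T → r0=0xe7
[3] flags=0000 GT?T → r3=0x64
[4] flags=1001 → (cmp)
[5] flags=1001 GT?T → r0=0xc5
[6] flags=1001 MI?T → r3=0x0c
[7] flags=1001 HI?F → skip
[8] flags=0011 → (cmp)
[9] flags=0011 HI?T → r3=0xfb
[10] flags=0011 VS?T → r1=0xbf
[11] flags=0011 GT?F → skip

FIX = (r3, 0xfb)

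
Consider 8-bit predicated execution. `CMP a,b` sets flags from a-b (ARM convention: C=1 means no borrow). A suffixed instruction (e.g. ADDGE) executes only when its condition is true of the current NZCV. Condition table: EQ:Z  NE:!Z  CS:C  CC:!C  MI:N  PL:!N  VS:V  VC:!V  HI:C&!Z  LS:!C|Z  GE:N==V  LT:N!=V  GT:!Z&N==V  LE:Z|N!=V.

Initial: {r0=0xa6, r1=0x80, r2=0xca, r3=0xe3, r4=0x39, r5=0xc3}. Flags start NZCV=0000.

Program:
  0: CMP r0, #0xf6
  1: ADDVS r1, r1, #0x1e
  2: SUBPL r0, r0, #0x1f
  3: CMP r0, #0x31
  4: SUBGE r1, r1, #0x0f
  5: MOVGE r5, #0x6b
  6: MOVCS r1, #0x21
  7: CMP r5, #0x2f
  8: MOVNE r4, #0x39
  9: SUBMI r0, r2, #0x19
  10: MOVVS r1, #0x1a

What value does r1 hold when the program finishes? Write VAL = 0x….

0: ✓ CMP  NZCV=1000
1: · ADDVS
2: · SUBPL
3: ✓ CMP  NZCV=0011
4: · SUBGE
5: · MOVGE
6: ✓ MOVCS  r1←0x21
7: ✓ CMP  NZCV=1010
8: ✓ MOVNE  r4←0x39
9: ✓ SUBMI  r0←0xb1
10: · MOVVS

VAL = 0x21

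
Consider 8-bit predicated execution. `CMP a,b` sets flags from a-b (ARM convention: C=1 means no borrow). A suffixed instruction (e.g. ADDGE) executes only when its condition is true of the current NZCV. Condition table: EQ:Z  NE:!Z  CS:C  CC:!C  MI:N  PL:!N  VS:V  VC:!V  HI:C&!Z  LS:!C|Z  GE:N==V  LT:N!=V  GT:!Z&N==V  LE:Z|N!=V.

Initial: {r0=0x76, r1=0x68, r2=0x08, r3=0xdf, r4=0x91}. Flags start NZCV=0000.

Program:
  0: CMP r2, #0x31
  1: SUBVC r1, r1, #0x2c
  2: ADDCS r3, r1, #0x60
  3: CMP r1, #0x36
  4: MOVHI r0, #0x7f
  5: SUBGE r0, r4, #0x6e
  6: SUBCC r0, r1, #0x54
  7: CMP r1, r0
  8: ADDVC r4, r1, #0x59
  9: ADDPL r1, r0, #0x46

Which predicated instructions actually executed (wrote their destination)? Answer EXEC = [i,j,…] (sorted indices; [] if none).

EXEC = [1,4,5,8,9]

0: ✓ CMP  NZCV=1000
1: ✓ SUBVC  r1←0x3c
2: · ADDCS
3: ✓ CMP  NZCV=0010
4: ✓ MOVHI  r0←0x7f
5: ✓ SUBGE  r0←0x23
6: · SUBCC
7: ✓ CMP  NZCV=0010
8: ✓ ADDVC  r4←0x95
9: ✓ ADDPL  r1←0x69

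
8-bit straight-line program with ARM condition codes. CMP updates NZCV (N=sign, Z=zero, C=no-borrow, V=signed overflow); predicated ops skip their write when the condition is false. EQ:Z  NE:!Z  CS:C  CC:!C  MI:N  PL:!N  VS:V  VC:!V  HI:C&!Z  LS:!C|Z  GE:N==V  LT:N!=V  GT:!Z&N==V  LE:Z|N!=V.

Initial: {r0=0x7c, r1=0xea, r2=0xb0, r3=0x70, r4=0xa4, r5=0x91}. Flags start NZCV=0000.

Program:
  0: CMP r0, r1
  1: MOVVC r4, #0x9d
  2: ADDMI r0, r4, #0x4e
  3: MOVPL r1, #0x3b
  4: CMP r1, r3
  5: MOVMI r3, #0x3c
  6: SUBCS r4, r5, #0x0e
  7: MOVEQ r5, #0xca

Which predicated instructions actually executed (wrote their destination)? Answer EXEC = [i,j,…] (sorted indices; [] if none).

EXEC = [2,6]

[0] flags=1001 → (cmp)
[1] flags=1001 VC?F → skip
[2] flags=1001 MI?T → r0=0xf2
[3] flags=1001 PL?F → skip
[4] flags=0011 → (cmp)
[5] flags=0011 MI?F → skip
[6] flags=0011 CS?T → r4=0x83
[7] flags=0011 EQ?F → skip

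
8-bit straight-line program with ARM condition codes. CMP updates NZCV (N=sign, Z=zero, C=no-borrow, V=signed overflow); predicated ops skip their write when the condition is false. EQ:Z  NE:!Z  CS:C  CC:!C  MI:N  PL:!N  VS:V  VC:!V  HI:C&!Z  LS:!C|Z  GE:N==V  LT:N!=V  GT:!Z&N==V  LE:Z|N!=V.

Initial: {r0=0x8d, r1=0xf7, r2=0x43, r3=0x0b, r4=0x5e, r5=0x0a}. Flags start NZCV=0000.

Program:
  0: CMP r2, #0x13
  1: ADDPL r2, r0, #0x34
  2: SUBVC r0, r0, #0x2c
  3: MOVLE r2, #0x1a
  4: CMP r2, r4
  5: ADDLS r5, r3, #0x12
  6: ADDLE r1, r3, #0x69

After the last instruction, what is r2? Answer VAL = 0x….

VAL = 0xc1

[0] flags=0010 → (cmp)
[1] flags=0010 PL?T → r2=0xc1
[2] flags=0010 VC?T → r0=0x61
[3] flags=0010 LE?F → skip
[4] flags=0011 → (cmp)
[5] flags=0011 LS?F → skip
[6] flags=0011 LE?T → r1=0x74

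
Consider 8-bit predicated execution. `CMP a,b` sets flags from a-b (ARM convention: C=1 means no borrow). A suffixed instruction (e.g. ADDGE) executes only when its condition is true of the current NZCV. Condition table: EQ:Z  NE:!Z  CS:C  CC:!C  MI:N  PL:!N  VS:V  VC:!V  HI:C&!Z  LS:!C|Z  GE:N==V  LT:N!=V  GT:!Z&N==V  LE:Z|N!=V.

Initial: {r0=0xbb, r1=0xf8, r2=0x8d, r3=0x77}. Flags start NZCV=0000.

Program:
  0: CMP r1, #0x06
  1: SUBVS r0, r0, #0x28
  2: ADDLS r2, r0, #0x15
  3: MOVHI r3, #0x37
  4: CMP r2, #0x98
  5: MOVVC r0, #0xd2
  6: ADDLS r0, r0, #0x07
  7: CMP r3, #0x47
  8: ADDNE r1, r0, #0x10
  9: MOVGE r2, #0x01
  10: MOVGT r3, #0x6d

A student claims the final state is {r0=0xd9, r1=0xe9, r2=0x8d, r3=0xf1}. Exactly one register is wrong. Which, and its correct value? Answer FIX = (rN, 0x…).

FIX = (r3, 0x37)

[0] flags=1010 → (cmp)
[1] flags=1010 VS?F → skip
[2] flags=1010 LS?F → skip
[3] flags=1010 HI?T → r3=0x37
[4] flags=1000 → (cmp)
[5] flags=1000 VC?T → r0=0xd2
[6] flags=1000 LS?T → r0=0xd9
[7] flags=1000 → (cmp)
[8] flags=1000 NE?T → r1=0xe9
[9] flags=1000 GE?F → skip
[10] flags=1000 GT?F → skip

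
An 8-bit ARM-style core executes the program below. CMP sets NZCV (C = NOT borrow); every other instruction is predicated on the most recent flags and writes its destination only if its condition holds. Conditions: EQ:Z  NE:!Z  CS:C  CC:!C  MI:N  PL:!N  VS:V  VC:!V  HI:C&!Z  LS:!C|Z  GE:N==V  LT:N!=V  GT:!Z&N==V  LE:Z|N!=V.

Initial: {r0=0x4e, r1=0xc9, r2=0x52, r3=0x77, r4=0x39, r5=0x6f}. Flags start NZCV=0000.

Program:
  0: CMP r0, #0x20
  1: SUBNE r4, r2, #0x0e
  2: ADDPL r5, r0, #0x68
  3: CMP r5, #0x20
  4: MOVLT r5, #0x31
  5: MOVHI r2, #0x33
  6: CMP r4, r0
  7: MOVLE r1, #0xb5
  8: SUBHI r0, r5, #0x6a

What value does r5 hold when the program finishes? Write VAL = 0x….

0: ✓ CMP  NZCV=0010
1: ✓ SUBNE  r4←0x44
2: ✓ ADDPL  r5←0xb6
3: ✓ CMP  NZCV=1010
4: ✓ MOVLT  r5←0x31
5: ✓ MOVHI  r2←0x33
6: ✓ CMP  NZCV=1000
7: ✓ MOVLE  r1←0xb5
8: · SUBHI

VAL = 0x31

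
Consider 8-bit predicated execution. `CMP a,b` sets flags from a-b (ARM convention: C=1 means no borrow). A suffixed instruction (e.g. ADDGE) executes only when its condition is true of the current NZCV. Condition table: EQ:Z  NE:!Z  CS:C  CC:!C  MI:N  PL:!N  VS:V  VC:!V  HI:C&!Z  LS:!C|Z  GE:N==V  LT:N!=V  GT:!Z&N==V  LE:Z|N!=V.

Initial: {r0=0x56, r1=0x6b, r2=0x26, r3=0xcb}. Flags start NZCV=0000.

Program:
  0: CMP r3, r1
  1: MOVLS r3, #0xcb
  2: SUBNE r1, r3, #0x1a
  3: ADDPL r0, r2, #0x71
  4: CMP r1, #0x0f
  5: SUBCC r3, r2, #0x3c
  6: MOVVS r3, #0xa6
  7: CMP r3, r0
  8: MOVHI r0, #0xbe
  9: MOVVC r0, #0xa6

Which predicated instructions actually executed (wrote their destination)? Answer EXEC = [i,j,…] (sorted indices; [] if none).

EXEC = [2,3,8,9]

0: ✓ CMP  NZCV=0011
1: · MOVLS
2: ✓ SUBNE  r1←0xb1
3: ✓ ADDPL  r0←0x97
4: ✓ CMP  NZCV=1010
5: · SUBCC
6: · MOVVS
7: ✓ CMP  NZCV=0010
8: ✓ MOVHI  r0←0xbe
9: ✓ MOVVC  r0←0xa6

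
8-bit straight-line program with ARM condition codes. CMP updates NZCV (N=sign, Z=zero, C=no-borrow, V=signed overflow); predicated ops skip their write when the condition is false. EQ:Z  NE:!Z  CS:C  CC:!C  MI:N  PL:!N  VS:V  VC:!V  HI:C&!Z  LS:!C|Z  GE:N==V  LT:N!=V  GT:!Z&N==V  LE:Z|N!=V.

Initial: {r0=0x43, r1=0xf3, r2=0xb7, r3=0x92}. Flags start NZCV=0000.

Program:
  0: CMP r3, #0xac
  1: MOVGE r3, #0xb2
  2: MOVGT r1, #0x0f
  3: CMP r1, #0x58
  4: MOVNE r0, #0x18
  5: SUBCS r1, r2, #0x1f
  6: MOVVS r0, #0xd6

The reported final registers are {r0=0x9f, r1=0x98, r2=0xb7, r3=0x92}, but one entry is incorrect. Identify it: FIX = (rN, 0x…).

FIX = (r0, 0x18)

[0] flags=1000 → (cmp)
[1] flags=1000 GE?F → skip
[2] flags=1000 GT?F → skip
[3] flags=1010 → (cmp)
[4] flags=1010 NE?T → r0=0x18
[5] flags=1010 CS?T → r1=0x98
[6] flags=1010 VS?F → skip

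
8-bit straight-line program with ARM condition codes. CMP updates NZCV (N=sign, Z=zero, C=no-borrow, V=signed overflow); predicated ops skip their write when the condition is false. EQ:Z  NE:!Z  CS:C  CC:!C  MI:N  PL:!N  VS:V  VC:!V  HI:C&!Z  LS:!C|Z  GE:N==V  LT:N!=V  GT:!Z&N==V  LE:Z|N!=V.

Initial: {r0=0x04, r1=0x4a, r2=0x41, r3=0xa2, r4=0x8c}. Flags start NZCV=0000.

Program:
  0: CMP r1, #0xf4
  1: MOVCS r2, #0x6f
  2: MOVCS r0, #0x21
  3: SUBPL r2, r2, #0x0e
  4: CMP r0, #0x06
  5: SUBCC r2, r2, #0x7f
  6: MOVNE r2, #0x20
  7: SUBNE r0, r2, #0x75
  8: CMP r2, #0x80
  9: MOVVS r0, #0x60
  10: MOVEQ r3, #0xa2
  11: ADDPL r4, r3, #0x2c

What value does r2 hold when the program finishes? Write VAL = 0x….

VAL = 0x20

[0] flags=0000 → (cmp)
[1] flags=0000 CS?F → skip
[2] flags=0000 CS?F → skip
[3] flags=0000 PL?T → r2=0x33
[4] flags=1000 → (cmp)
[5] flags=1000 CC?T → r2=0xb4
[6] flags=1000 NE?T → r2=0x20
[7] flags=1000 NE?T → r0=0xab
[8] flags=1001 → (cmp)
[9] flags=1001 VS?T → r0=0x60
[10] flags=1001 EQ?F → skip
[11] flags=1001 PL?F → skip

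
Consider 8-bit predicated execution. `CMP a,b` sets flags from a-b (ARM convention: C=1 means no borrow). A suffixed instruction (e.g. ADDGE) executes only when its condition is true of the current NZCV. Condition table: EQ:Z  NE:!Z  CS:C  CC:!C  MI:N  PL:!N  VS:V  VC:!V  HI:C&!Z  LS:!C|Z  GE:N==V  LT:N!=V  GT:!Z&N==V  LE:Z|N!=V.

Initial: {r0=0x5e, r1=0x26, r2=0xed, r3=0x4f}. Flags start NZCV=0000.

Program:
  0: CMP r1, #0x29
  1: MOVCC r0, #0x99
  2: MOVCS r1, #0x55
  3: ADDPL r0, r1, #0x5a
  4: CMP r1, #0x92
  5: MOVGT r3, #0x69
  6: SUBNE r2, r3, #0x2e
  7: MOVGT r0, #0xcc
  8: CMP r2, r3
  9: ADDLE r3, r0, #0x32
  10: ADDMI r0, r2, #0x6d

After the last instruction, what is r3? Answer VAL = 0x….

VAL = 0xfe

[0] flags=1000 → (cmp)
[1] flags=1000 CC?T → r0=0x99
[2] flags=1000 CS?F → skip
[3] flags=1000 PL?F → skip
[4] flags=1001 → (cmp)
[5] flags=1001 GT?T → r3=0x69
[6] flags=1001 NE?T → r2=0x3b
[7] flags=1001 GT?T → r0=0xcc
[8] flags=1000 → (cmp)
[9] flags=1000 LE?T → r3=0xfe
[10] flags=1000 MI?T → r0=0xa8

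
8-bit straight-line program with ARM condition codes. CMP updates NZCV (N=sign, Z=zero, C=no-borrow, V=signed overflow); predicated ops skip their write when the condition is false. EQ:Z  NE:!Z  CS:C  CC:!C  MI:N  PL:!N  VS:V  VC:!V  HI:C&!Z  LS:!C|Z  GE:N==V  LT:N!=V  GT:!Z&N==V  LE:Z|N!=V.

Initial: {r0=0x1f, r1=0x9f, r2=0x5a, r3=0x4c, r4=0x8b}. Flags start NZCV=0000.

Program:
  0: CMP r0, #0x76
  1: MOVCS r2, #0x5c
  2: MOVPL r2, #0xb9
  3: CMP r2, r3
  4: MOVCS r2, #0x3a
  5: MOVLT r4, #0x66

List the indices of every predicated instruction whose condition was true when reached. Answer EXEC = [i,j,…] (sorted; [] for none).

EXEC = [4]

0: ✓ CMP  NZCV=1000
1: · MOVCS
2: · MOVPL
3: ✓ CMP  NZCV=0010
4: ✓ MOVCS  r2←0x3a
5: · MOVLT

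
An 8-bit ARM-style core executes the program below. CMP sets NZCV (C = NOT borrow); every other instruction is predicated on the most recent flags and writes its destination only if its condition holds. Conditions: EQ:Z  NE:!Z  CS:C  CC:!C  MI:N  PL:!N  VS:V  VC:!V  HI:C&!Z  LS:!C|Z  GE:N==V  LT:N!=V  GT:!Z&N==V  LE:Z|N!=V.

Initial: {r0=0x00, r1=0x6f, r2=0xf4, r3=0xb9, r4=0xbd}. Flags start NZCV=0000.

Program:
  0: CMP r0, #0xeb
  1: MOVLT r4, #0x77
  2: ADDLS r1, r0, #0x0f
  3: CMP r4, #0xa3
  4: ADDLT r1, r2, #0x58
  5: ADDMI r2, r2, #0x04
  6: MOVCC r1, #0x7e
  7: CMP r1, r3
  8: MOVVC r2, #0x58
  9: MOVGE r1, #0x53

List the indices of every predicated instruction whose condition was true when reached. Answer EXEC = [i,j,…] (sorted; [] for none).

0: ✓ CMP  NZCV=0000
1: · MOVLT
2: ✓ ADDLS  r1←0x0f
3: ✓ CMP  NZCV=0010
4: · ADDLT
5: · ADDMI
6: · MOVCC
7: ✓ CMP  NZCV=0000
8: ✓ MOVVC  r2←0x58
9: ✓ MOVGE  r1←0x53

EXEC = [2,8,9]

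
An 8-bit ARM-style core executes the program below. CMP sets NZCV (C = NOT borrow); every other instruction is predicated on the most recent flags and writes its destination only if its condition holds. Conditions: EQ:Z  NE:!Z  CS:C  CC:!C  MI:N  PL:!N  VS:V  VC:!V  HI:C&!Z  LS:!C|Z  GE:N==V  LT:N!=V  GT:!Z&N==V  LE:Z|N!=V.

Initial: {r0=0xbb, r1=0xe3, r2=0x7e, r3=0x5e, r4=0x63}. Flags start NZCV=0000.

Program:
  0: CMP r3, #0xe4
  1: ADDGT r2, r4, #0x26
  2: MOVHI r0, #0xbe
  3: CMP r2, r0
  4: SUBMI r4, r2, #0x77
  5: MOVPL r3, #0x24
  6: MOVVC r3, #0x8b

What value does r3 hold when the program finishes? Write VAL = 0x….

[0] flags=0000 → (cmp)
[1] flags=0000 GT?T → r2=0x89
[2] flags=0000 HI?F → skip
[3] flags=1000 → (cmp)
[4] flags=1000 MI?T → r4=0x12
[5] flags=1000 PL?F → skip
[6] flags=1000 VC?T → r3=0x8b

VAL = 0x8b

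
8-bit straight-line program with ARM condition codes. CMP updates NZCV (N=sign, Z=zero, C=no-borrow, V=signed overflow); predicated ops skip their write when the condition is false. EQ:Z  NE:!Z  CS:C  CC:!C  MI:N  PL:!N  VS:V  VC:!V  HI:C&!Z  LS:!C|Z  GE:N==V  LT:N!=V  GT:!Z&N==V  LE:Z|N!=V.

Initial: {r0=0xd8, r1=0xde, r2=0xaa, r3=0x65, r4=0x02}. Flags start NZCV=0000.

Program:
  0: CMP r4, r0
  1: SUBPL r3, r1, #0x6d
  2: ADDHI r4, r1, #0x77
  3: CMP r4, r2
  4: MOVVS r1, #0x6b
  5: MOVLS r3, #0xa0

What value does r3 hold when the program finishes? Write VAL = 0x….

[0] flags=0000 → (cmp)
[1] flags=0000 PL?T → r3=0x71
[2] flags=0000 HI?F → skip
[3] flags=0000 → (cmp)
[4] flags=0000 VS?F → skip
[5] flags=0000 LS?T → r3=0xa0

VAL = 0xa0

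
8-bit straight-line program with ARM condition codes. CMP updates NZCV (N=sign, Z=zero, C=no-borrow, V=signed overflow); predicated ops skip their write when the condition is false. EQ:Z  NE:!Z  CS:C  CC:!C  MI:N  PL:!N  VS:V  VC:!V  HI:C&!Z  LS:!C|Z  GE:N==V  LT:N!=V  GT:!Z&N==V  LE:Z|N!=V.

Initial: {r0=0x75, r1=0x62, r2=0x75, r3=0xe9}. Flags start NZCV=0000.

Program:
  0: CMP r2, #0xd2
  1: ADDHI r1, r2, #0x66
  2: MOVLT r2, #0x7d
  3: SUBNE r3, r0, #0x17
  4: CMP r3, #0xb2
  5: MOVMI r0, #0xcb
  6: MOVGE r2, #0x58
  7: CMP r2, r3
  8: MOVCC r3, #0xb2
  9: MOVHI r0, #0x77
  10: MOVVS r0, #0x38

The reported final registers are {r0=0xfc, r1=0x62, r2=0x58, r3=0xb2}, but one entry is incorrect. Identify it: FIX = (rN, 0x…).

FIX = (r0, 0xcb)

[0] flags=1001 → (cmp)
[1] flags=1001 HI?F → skip
[2] flags=1001 LT?F → skip
[3] flags=1001 NE?T → r3=0x5e
[4] flags=1001 → (cmp)
[5] flags=1001 MI?T → r0=0xcb
[6] flags=1001 GE?T → r2=0x58
[7] flags=1000 → (cmp)
[8] flags=1000 CC?T → r3=0xb2
[9] flags=1000 HI?F → skip
[10] flags=1000 VS?F → skip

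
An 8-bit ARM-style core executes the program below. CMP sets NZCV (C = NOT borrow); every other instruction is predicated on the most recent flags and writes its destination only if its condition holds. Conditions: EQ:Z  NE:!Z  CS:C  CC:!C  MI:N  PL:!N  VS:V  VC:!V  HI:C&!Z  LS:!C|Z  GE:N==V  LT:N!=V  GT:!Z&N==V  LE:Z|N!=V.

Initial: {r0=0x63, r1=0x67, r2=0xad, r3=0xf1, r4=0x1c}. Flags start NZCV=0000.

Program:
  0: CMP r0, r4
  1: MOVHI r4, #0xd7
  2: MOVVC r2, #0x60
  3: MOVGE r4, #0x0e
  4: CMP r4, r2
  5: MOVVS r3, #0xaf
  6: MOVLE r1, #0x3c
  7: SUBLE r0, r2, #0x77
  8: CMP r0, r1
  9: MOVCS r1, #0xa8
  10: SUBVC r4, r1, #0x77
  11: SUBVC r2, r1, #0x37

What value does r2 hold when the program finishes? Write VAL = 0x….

VAL = 0x71

[0] flags=0010 → (cmp)
[1] flags=0010 HI?T → r4=0xd7
[2] flags=0010 VC?T → r2=0x60
[3] flags=0010 GE?T → r4=0x0e
[4] flags=1000 → (cmp)
[5] flags=1000 VS?F → skip
[6] flags=1000 LE?T → r1=0x3c
[7] flags=1000 LE?T → r0=0xe9
[8] flags=1010 → (cmp)
[9] flags=1010 CS?T → r1=0xa8
[10] flags=1010 VC?T → r4=0x31
[11] flags=1010 VC?T → r2=0x71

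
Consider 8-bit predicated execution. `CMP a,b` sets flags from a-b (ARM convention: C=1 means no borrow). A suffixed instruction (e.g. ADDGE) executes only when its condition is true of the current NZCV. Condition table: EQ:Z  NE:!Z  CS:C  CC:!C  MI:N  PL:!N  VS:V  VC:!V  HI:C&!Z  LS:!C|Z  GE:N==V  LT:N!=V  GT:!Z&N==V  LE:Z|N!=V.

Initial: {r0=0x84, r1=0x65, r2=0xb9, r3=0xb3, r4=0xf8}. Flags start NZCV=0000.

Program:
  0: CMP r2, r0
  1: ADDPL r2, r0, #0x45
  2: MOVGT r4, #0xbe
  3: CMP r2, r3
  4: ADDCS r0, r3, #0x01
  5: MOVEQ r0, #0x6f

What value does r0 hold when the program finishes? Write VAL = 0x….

VAL = 0xb4

0: ✓ CMP  NZCV=0010
1: ✓ ADDPL  r2←0xc9
2: ✓ MOVGT  r4←0xbe
3: ✓ CMP  NZCV=0010
4: ✓ ADDCS  r0←0xb4
5: · MOVEQ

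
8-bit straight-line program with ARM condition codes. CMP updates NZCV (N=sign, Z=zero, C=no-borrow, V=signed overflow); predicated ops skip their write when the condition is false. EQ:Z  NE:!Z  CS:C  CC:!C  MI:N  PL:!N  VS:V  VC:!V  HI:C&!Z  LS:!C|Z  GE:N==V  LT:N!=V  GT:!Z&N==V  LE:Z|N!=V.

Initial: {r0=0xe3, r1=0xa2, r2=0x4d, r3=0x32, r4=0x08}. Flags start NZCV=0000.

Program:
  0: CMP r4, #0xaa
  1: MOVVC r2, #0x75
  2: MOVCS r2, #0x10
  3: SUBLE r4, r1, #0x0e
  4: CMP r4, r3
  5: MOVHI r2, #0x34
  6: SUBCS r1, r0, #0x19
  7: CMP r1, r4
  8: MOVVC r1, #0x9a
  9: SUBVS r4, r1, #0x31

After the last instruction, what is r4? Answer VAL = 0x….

[0] flags=0000 → (cmp)
[1] flags=0000 VC?T → r2=0x75
[2] flags=0000 CS?F → skip
[3] flags=0000 LE?F → skip
[4] flags=1000 → (cmp)
[5] flags=1000 HI?F → skip
[6] flags=1000 CS?F → skip
[7] flags=1010 → (cmp)
[8] flags=1010 VC?T → r1=0x9a
[9] flags=1010 VS?F → skip

VAL = 0x08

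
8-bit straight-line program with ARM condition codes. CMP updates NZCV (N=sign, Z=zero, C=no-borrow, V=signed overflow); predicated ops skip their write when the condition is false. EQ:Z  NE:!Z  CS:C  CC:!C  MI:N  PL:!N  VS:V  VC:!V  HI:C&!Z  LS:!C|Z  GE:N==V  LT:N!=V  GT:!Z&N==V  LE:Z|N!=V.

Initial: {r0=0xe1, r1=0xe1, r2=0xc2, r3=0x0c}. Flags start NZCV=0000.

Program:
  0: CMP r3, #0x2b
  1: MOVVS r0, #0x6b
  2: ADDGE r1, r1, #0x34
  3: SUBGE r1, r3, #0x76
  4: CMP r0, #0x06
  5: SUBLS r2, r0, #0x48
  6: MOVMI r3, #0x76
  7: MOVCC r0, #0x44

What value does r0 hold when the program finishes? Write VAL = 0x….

VAL = 0xe1

[0] flags=1000 → (cmp)
[1] flags=1000 VS?F → skip
[2] flags=1000 GE?F → skip
[3] flags=1000 GE?F → skip
[4] flags=1010 → (cmp)
[5] flags=1010 LS?F → skip
[6] flags=1010 MI?T → r3=0x76
[7] flags=1010 CC?F → skip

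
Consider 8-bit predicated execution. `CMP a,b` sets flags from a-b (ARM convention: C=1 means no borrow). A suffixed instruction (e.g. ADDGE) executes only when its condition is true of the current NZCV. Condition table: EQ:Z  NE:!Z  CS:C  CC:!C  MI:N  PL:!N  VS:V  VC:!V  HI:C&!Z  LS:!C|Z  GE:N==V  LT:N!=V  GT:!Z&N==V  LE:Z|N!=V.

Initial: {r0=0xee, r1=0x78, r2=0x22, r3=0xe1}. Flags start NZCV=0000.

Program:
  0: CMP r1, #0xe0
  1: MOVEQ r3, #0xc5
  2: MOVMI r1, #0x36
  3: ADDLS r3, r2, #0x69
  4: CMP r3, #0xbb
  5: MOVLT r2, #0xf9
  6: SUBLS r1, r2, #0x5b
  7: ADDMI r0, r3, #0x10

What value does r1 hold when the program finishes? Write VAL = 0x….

VAL = 0x9e

0: ✓ CMP  NZCV=1001
1: · MOVEQ
2: ✓ MOVMI  r1←0x36
3: ✓ ADDLS  r3←0x8b
4: ✓ CMP  NZCV=1000
5: ✓ MOVLT  r2←0xf9
6: ✓ SUBLS  r1←0x9e
7: ✓ ADDMI  r0←0x9b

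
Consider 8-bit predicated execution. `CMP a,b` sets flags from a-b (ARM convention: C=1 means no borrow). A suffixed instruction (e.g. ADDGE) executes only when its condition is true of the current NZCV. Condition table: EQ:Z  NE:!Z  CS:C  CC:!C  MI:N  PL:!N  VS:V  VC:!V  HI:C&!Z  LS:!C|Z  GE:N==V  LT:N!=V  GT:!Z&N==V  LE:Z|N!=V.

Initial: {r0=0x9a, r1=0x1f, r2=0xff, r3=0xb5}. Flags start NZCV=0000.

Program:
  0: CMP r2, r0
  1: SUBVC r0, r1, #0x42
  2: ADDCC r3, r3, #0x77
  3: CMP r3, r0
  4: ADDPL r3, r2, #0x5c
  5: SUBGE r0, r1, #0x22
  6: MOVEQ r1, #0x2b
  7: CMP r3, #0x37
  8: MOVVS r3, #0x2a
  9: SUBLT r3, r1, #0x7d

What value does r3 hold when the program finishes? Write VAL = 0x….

VAL = 0xa2

[0] flags=0010 → (cmp)
[1] flags=0010 VC?T → r0=0xdd
[2] flags=0010 CC?F → skip
[3] flags=1000 → (cmp)
[4] flags=1000 PL?F → skip
[5] flags=1000 GE?F → skip
[6] flags=1000 EQ?F → skip
[7] flags=0011 → (cmp)
[8] flags=0011 VS?T → r3=0x2a
[9] flags=0011 LT?T → r3=0xa2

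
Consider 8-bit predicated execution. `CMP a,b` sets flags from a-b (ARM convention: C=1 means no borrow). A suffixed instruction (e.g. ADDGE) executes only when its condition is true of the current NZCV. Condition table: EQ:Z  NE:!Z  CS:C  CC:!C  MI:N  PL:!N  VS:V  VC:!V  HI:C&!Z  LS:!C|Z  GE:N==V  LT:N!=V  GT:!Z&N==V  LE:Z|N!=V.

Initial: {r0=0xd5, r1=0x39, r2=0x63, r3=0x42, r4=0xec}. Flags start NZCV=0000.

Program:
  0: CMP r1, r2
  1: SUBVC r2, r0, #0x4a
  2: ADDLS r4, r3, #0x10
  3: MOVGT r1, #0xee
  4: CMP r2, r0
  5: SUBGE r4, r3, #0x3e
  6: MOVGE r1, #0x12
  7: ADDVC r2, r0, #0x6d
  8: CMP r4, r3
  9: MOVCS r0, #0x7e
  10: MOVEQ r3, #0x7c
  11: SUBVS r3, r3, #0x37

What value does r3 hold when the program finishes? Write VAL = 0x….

VAL = 0x42

0: ✓ CMP  NZCV=1000
1: ✓ SUBVC  r2←0x8b
2: ✓ ADDLS  r4←0x52
3: · MOVGT
4: ✓ CMP  NZCV=1000
5: · SUBGE
6: · MOVGE
7: ✓ ADDVC  r2←0x42
8: ✓ CMP  NZCV=0010
9: ✓ MOVCS  r0←0x7e
10: · MOVEQ
11: · SUBVS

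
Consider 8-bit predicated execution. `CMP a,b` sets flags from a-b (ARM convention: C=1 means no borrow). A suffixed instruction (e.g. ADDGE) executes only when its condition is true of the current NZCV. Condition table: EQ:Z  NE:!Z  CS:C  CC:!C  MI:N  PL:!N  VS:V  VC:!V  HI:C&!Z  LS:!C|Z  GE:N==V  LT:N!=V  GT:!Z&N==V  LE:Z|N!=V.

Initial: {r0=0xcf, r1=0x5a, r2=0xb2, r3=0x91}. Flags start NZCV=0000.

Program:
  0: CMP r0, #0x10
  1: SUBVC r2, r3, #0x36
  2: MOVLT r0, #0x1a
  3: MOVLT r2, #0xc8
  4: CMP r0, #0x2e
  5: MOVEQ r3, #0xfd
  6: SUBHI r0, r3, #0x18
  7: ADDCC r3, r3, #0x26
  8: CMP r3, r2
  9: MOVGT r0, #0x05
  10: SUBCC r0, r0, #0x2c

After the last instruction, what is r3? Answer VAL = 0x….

0: ✓ CMP  NZCV=1010
1: ✓ SUBVC  r2←0x5b
2: ✓ MOVLT  r0←0x1a
3: ✓ MOVLT  r2←0xc8
4: ✓ CMP  NZCV=1000
5: · MOVEQ
6: · SUBHI
7: ✓ ADDCC  r3←0xb7
8: ✓ CMP  NZCV=1000
9: · MOVGT
10: ✓ SUBCC  r0←0xee

VAL = 0xb7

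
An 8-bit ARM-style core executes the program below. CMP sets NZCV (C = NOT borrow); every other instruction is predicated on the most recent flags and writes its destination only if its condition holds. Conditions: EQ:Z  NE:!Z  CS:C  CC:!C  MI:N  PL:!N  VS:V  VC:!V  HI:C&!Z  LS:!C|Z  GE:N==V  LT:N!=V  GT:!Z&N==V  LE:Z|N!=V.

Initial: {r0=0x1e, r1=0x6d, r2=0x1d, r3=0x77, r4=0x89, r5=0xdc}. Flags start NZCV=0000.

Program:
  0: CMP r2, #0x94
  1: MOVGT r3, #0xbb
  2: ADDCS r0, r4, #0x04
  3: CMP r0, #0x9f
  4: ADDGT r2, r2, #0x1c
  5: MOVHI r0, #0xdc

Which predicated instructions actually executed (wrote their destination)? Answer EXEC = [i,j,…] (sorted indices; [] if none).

EXEC = [1,4]

0: ✓ CMP  NZCV=1001
1: ✓ MOVGT  r3←0xbb
2: · ADDCS
3: ✓ CMP  NZCV=0000
4: ✓ ADDGT  r2←0x39
5: · MOVHI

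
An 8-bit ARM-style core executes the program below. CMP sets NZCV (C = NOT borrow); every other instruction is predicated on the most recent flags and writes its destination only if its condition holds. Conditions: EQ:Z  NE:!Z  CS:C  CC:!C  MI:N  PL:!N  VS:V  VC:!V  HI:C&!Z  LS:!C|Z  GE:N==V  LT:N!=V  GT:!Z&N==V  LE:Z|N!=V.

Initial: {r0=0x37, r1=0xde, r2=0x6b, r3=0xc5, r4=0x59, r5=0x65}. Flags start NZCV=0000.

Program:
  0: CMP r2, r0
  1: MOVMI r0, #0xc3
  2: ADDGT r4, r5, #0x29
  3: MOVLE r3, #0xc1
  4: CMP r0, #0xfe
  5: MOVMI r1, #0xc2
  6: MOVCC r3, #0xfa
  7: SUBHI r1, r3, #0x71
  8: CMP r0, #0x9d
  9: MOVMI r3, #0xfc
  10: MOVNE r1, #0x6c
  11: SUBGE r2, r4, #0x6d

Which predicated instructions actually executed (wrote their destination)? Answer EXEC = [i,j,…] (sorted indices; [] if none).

EXEC = [2,6,9,10,11]

0: ✓ CMP  NZCV=0010
1: · MOVMI
2: ✓ ADDGT  r4←0x8e
3: · MOVLE
4: ✓ CMP  NZCV=0000
5: · MOVMI
6: ✓ MOVCC  r3←0xfa
7: · SUBHI
8: ✓ CMP  NZCV=1001
9: ✓ MOVMI  r3←0xfc
10: ✓ MOVNE  r1←0x6c
11: ✓ SUBGE  r2←0x21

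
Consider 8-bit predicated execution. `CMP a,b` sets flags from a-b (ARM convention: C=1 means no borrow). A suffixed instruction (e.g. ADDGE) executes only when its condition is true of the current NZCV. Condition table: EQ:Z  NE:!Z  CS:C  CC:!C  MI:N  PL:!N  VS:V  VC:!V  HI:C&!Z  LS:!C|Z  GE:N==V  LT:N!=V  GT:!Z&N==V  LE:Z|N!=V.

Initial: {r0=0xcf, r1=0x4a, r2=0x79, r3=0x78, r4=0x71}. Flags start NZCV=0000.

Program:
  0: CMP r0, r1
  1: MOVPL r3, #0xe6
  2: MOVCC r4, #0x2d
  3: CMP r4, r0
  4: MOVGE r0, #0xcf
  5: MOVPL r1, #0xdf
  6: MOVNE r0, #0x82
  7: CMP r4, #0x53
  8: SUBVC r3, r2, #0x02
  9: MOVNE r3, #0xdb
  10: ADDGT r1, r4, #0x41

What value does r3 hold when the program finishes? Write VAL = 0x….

0: ✓ CMP  NZCV=1010
1: · MOVPL
2: · MOVCC
3: ✓ CMP  NZCV=1001
4: ✓ MOVGE  r0←0xcf
5: · MOVPL
6: ✓ MOVNE  r0←0x82
7: ✓ CMP  NZCV=0010
8: ✓ SUBVC  r3←0x77
9: ✓ MOVNE  r3←0xdb
10: ✓ ADDGT  r1←0xb2

VAL = 0xdb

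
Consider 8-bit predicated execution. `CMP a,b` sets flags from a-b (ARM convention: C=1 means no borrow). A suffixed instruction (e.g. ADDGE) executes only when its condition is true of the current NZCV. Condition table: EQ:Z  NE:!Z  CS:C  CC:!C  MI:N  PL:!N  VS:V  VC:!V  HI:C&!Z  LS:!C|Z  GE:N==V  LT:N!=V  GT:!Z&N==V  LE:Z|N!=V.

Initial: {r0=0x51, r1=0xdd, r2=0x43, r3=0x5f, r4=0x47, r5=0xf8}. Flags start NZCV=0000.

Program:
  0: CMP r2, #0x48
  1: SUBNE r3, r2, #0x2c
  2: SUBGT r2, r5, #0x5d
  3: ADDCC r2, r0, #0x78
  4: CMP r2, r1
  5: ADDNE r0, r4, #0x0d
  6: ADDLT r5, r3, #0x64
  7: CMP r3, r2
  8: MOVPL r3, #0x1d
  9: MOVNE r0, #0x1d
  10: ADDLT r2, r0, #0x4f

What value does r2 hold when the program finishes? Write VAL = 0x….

0: ✓ CMP  NZCV=1000
1: ✓ SUBNE  r3←0x17
2: · SUBGT
3: ✓ ADDCC  r2←0xc9
4: ✓ CMP  NZCV=1000
5: ✓ ADDNE  r0←0x54
6: ✓ ADDLT  r5←0x7b
7: ✓ CMP  NZCV=0000
8: ✓ MOVPL  r3←0x1d
9: ✓ MOVNE  r0←0x1d
10: · ADDLT

VAL = 0xc9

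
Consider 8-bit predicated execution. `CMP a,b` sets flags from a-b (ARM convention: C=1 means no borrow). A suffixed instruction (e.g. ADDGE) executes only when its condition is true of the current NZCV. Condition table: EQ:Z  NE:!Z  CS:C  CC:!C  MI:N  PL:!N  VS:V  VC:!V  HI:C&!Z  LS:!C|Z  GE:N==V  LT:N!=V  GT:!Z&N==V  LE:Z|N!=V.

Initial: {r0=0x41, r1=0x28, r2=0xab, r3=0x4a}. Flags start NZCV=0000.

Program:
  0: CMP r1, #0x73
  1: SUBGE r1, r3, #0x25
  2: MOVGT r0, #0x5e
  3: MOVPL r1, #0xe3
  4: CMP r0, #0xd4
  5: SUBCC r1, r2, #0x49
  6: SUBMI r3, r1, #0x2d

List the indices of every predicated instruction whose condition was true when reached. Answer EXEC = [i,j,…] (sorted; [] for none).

EXEC = [5]

0: ✓ CMP  NZCV=1000
1: · SUBGE
2: · MOVGT
3: · MOVPL
4: ✓ CMP  NZCV=0000
5: ✓ SUBCC  r1←0x62
6: · SUBMI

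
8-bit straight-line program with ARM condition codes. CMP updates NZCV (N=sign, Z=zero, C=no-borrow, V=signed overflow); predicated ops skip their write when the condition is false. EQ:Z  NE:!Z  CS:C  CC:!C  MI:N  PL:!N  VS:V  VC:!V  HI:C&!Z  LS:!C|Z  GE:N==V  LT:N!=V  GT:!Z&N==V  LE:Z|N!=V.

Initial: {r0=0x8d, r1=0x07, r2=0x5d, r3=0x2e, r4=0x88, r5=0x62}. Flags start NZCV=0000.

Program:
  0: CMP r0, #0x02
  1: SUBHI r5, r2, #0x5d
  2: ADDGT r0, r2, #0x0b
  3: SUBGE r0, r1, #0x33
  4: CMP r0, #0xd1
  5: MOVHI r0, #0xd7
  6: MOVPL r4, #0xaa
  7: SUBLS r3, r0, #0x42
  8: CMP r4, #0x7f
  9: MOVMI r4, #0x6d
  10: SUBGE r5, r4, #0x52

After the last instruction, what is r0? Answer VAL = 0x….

0: ✓ CMP  NZCV=1010
1: ✓ SUBHI  r5←0x00
2: · ADDGT
3: · SUBGE
4: ✓ CMP  NZCV=1000
5: · MOVHI
6: · MOVPL
7: ✓ SUBLS  r3←0x4b
8: ✓ CMP  NZCV=0011
9: · MOVMI
10: · SUBGE

VAL = 0x8d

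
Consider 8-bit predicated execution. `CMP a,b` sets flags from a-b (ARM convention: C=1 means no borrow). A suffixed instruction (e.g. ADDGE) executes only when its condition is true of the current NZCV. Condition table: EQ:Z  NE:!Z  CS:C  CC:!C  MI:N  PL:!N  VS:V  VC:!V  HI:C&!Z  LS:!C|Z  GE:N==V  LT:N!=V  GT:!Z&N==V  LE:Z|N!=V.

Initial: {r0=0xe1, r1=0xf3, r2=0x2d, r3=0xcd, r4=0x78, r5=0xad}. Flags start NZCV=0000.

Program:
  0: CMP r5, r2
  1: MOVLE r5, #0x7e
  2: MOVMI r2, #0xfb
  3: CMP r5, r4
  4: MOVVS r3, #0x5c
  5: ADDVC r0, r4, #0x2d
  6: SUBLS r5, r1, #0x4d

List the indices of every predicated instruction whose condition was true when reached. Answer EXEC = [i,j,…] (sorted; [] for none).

[0] flags=1010 → (cmp)
[1] flags=1010 LE?T → r5=0x7e
[2] flags=1010 MI?T → r2=0xfb
[3] flags=0010 → (cmp)
[4] flags=0010 VS?F → skip
[5] flags=0010 VC?T → r0=0xa5
[6] flags=0010 LS?F → skip

EXEC = [1,2,5]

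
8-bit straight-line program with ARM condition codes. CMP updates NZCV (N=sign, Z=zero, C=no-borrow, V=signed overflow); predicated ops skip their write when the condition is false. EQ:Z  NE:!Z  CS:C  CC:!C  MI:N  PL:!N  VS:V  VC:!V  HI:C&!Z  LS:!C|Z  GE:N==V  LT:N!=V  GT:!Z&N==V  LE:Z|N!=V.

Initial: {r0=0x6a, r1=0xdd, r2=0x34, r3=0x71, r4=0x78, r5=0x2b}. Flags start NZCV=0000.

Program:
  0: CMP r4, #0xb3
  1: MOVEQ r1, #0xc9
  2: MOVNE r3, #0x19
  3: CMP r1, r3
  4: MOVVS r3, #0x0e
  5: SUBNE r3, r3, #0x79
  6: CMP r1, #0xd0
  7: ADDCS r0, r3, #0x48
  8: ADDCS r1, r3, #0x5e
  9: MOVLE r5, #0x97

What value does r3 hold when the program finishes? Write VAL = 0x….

0: ✓ CMP  NZCV=1001
1: · MOVEQ
2: ✓ MOVNE  r3←0x19
3: ✓ CMP  NZCV=1010
4: · MOVVS
5: ✓ SUBNE  r3←0xa0
6: ✓ CMP  NZCV=0010
7: ✓ ADDCS  r0←0xe8
8: ✓ ADDCS  r1←0xfe
9: · MOVLE

VAL = 0xa0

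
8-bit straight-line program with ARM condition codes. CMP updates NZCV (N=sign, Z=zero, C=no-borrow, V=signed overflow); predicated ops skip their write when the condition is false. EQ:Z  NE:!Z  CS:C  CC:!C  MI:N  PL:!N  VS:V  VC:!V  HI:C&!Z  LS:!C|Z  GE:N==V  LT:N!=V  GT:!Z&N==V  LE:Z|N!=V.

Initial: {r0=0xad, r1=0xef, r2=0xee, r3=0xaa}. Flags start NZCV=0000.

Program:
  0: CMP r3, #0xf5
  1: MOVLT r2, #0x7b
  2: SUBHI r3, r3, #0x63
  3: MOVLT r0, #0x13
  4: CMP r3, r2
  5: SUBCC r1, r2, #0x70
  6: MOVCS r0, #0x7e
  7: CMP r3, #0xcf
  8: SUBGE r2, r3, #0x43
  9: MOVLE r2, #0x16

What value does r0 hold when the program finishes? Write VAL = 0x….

[0] flags=1000 → (cmp)
[1] flags=1000 LT?T → r2=0x7b
[2] flags=1000 HI?F → skip
[3] flags=1000 LT?T → r0=0x13
[4] flags=0011 → (cmp)
[5] flags=0011 CC?F → skip
[6] flags=0011 CS?T → r0=0x7e
[7] flags=1000 → (cmp)
[8] flags=1000 GE?F → skip
[9] flags=1000 LE?T → r2=0x16

VAL = 0x7e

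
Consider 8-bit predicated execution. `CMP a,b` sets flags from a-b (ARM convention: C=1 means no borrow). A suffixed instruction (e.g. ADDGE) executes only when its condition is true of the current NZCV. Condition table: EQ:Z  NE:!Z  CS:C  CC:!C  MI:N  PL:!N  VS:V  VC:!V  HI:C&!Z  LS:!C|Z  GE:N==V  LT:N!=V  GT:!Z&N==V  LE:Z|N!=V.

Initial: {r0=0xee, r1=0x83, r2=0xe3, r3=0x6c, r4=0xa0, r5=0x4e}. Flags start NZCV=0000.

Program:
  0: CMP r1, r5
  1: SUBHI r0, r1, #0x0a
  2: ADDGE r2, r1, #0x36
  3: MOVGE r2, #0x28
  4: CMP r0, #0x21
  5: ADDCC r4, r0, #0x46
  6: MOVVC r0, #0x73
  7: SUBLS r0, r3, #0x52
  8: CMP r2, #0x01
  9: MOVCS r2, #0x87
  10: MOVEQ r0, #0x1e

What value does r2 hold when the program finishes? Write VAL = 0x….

VAL = 0x87

[0] flags=0011 → (cmp)
[1] flags=0011 HI?T → r0=0x79
[2] flags=0011 GE?F → skip
[3] flags=0011 GE?F → skip
[4] flags=0010 → (cmp)
[5] flags=0010 CC?F → skip
[6] flags=0010 VC?T → r0=0x73
[7] flags=0010 LS?F → skip
[8] flags=1010 → (cmp)
[9] flags=1010 CS?T → r2=0x87
[10] flags=1010 EQ?F → skip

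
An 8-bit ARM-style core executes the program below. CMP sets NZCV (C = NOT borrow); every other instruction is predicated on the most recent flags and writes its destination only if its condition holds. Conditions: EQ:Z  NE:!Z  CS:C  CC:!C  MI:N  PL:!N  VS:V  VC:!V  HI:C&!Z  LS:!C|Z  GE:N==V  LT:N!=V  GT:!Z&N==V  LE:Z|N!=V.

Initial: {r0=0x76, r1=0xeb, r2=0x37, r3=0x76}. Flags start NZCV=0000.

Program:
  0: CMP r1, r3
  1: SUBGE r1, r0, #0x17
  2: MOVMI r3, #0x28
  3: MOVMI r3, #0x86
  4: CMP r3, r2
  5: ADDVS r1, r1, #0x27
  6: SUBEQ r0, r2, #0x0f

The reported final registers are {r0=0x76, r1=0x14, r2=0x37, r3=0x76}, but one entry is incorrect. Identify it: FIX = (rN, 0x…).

FIX = (r1, 0xeb)

0: ✓ CMP  NZCV=0011
1: · SUBGE
2: · MOVMI
3: · MOVMI
4: ✓ CMP  NZCV=0010
5: · ADDVS
6: · SUBEQ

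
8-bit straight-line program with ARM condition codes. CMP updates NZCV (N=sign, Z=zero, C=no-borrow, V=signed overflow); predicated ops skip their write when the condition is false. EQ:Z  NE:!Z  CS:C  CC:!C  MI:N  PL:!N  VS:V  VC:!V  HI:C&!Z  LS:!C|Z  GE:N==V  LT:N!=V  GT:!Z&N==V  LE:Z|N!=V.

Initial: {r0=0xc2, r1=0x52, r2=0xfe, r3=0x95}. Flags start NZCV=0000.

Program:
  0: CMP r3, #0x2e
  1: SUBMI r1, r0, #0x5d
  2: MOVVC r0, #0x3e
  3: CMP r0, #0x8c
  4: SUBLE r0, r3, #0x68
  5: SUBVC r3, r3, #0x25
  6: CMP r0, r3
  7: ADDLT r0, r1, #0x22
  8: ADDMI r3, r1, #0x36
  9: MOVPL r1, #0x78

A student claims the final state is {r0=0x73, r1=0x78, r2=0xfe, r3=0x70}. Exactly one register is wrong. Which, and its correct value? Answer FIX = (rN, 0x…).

FIX = (r0, 0x74)

0: ✓ CMP  NZCV=0011
1: · SUBMI
2: · MOVVC
3: ✓ CMP  NZCV=0010
4: · SUBLE
5: ✓ SUBVC  r3←0x70
6: ✓ CMP  NZCV=0011
7: ✓ ADDLT  r0←0x74
8: · ADDMI
9: ✓ MOVPL  r1←0x78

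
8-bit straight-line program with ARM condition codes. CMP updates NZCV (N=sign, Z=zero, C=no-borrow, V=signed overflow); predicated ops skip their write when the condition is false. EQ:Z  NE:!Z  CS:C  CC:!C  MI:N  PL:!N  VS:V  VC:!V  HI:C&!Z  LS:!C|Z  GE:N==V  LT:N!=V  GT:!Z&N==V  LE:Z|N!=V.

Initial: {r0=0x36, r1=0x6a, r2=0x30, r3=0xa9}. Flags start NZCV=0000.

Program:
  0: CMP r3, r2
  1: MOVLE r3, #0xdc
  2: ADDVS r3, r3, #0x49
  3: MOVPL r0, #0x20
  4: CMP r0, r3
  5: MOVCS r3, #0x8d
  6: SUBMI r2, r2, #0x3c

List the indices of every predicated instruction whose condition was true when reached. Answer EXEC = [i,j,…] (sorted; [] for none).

[0] flags=0011 → (cmp)
[1] flags=0011 LE?T → r3=0xdc
[2] flags=0011 VS?T → r3=0x25
[3] flags=0011 PL?T → r0=0x20
[4] flags=1000 → (cmp)
[5] flags=1000 CS?F → skip
[6] flags=1000 MI?T → r2=0xf4

EXEC = [1,2,3,6]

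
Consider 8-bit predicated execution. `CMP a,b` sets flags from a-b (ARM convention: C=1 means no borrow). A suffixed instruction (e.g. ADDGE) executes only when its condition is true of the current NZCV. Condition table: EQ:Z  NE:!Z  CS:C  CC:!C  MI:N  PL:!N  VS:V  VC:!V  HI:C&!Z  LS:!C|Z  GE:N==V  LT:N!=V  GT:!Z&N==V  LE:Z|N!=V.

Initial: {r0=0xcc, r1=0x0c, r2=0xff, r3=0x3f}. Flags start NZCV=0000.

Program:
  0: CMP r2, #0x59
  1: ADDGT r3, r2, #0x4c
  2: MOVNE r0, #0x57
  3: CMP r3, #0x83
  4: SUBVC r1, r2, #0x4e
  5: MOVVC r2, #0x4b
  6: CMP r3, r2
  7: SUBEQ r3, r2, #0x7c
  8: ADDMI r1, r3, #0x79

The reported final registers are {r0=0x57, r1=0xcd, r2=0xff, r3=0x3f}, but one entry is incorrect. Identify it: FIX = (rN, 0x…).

FIX = (r1, 0x0c)

[0] flags=1010 → (cmp)
[1] flags=1010 GT?F → skip
[2] flags=1010 NE?T → r0=0x57
[3] flags=1001 → (cmp)
[4] flags=1001 VC?F → skip
[5] flags=1001 VC?F → skip
[6] flags=0000 → (cmp)
[7] flags=0000 EQ?F → skip
[8] flags=0000 MI?F → skip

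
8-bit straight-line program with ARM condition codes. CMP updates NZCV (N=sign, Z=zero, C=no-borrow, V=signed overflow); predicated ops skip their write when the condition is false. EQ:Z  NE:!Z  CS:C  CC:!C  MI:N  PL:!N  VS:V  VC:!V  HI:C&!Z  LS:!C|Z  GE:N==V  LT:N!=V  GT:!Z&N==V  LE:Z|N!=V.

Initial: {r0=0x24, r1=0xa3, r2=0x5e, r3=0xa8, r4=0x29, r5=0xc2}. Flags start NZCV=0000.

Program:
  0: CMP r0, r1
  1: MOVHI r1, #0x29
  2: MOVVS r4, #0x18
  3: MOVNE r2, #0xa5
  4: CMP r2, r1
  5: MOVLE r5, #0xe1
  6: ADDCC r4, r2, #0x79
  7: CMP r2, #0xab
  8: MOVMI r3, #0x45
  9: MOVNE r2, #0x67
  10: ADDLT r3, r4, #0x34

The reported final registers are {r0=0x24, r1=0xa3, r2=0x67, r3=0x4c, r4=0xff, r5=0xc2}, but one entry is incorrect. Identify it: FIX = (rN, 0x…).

FIX = (r4, 0x18)

0: ✓ CMP  NZCV=1001
1: · MOVHI
2: ✓ MOVVS  r4←0x18
3: ✓ MOVNE  r2←0xa5
4: ✓ CMP  NZCV=0010
5: · MOVLE
6: · ADDCC
7: ✓ CMP  NZCV=1000
8: ✓ MOVMI  r3←0x45
9: ✓ MOVNE  r2←0x67
10: ✓ ADDLT  r3←0x4c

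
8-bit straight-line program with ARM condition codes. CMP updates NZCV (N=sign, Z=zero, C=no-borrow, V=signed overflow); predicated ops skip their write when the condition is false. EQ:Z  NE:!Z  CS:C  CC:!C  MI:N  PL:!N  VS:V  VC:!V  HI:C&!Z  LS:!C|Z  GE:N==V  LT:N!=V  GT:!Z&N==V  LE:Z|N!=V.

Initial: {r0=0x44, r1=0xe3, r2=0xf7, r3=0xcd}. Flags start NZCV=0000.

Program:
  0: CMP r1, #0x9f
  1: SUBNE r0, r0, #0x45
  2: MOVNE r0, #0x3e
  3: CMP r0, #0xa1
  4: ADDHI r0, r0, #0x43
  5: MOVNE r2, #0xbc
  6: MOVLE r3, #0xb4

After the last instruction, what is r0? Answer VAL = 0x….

[0] flags=0010 → (cmp)
[1] flags=0010 NE?T → r0=0xff
[2] flags=0010 NE?T → r0=0x3e
[3] flags=1001 → (cmp)
[4] flags=1001 HI?F → skip
[5] flags=1001 NE?T → r2=0xbc
[6] flags=1001 LE?F → skip

VAL = 0x3e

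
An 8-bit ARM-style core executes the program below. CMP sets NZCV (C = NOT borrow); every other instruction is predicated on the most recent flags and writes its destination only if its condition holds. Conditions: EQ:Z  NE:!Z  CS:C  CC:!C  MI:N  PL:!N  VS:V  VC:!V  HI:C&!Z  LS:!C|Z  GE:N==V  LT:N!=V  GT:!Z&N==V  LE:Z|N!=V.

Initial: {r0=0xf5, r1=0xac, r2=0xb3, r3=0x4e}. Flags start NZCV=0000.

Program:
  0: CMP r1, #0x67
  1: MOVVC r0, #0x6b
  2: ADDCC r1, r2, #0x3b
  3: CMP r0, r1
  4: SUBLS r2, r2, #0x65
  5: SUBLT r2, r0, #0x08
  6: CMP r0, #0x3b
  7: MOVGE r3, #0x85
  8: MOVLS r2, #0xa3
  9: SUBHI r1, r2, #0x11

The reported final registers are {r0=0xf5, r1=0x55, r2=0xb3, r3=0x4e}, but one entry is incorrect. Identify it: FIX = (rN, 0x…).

FIX = (r1, 0xa2)

0: ✓ CMP  NZCV=0011
1: · MOVVC
2: · ADDCC
3: ✓ CMP  NZCV=0010
4: · SUBLS
5: · SUBLT
6: ✓ CMP  NZCV=1010
7: · MOVGE
8: · MOVLS
9: ✓ SUBHI  r1←0xa2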